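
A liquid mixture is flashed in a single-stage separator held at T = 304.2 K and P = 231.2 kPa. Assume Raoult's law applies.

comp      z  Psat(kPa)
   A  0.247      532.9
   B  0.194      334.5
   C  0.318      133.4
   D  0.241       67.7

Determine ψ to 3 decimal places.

Raoult's law: Kᵢ = Pᵢˢᵃᵗ/P = Pᵢˢᵃᵗ/231.2.
  K_A = 532.9/231.2 = 2.30493, K_B = 334.5/231.2 = 1.44680, K_C = 133.4/231.2 = 0.57699, K_D = 67.7/231.2 = 0.29282
Newton iteration, ψ⁰ = 0.63:
  ψ = 0.630: g = -0.2462, g' = -0.648 → ψ = 0.250
  ψ = 0.250: g = -0.0365, g' = -0.519 → ψ = 0.180
  ψ = 0.180: g = 0.0004, g' = -0.534 → ψ = 0.181
Converged at ψ = 0.181.

ψ = 0.181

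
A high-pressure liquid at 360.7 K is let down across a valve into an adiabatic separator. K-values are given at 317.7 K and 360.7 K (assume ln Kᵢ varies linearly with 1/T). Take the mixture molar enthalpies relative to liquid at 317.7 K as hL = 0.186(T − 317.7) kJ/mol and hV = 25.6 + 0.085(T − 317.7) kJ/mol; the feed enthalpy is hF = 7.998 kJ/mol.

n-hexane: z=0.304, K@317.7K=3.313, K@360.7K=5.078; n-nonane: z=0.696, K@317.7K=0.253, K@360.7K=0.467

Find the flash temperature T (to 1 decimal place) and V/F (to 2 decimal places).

Adiabatic flash: solve Rachford–Rice at each trial T, then check hF = ψ·hV(T) + (1−ψ)·hL(T).
  T = 317.7 K: K = (3.313, 0.253), RR gives ψ = 0.106, H_out = 2.715 kJ/mol
  T = 360.7 K: K = (5.078, 0.467), RR gives ψ = 0.400, H_out = 16.494 kJ/mol
  T = 339.2 K: K = (4.158, 0.350), RR gives ψ = 0.248, H_out = 9.800 kJ/mol
  T = 328.4 K: K = (3.723, 0.299), RR gives ψ = 0.178, H_out = 6.359 kJ/mol
  T = 333.8 K: K = (3.938, 0.324), RR gives ψ = 0.213, H_out = 8.099 kJ/mol
  T = 331.1 K: K = (3.830, 0.312), RR gives ψ = 0.196, H_out = 7.235 kJ/mol
  T = 332.5 K: K = (3.886, 0.318), RR gives ψ = 0.205, H_out = 7.685 kJ/mol
Linear interpolation between T = 332.5 (H_out = 7.685) and T = 333.8 (H_out = 8.099) on hF = 7.998 gives T ≈ 333.5 K, at which ψ = 0.21.

T = 333.5 K, V/F = 0.21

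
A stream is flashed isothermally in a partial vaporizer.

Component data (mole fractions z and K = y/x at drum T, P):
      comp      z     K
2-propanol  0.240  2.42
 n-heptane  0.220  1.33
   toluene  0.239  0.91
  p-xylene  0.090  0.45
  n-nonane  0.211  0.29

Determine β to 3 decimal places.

Newton–Raphson from β = 0.5:
  β = 0.500: g = -0.0614, g' = -0.493 → β = 0.375
  β = 0.375: g = -0.0019, g' = -0.468 → β = 0.371
Converged at β = 0.371.

β = 0.371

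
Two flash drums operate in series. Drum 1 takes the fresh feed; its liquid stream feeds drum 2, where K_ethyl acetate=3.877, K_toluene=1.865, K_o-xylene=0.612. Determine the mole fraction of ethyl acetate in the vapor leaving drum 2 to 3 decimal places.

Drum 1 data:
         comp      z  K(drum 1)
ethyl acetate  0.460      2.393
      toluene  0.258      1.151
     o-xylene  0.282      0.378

y_ethyl acetate (drum 2) = 0.258

Drum 1:
Newton iteration, ψ₁⁰ = 0.41:
  ψ₁ = 0.410: g = 0.2091, g' = -0.563 → ψ₁ = 0.781
  ψ₁ = 0.781: g = 0.0006, g' = -0.622 → ψ₁ = 0.782
Converged at ψ₁ = 0.782.
Drum-1 compositions:
  ethyl acetate: x = 0.220, y = 0.527
  toluene: x = 0.231, y = 0.266
  o-xylene: x = 0.549, y = 0.208
Drum-2 feed = drum-1 liquid: z₂ = (0.2202, 0.2308, 0.5491).
Drum 2:
Let ψ₂ = V/F and solve Σ zᵢ(Kᵢ−1)/(1+ψ₂(Kᵢ−1)) = 0.
g(0) = ΣzᵢKᵢ − 1 = 0.620 and g(1) = 1 − Σzᵢ/Kᵢ = -0.078, so a root lies in (0, 1).
Iterate (Newton) starting at ψ₂ = 0.32:
  ψ₂ = 0.320: g = 0.2429, g' = -0.708 → ψ₂ = 0.663
  ψ₂ = 0.663: g = 0.0578, g' = -0.435 → ψ₂ = 0.796
  ψ₂ = 0.796: g = 0.0025, g' = -0.402 → ψ₂ = 0.802
Converged at ψ₂ = 0.802.
  ethyl acetate: x = 0.067, y = 0.258
  toluene: x = 0.136, y = 0.254
  o-xylene: x = 0.797, y = 0.488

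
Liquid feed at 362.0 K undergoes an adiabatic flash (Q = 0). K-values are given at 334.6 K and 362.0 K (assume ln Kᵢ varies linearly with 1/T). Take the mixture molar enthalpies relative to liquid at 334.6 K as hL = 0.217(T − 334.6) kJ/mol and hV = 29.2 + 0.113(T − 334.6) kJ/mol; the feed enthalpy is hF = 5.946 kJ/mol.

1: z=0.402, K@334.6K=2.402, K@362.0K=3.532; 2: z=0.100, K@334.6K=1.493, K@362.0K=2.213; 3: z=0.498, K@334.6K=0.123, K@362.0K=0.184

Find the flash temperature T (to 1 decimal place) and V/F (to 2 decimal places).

Adiabatic flash: solve Rachford–Rice at each trial T, then check hF = ψ·hV(T) + (1−ψ)·hL(T).
  T = 334.6 K: K = (2.402, 1.493, 0.123), RR gives ψ = 0.158, H_out = 4.617 kJ/mol
  T = 362.0 K: K = (3.532, 2.213, 0.184), RR gives ψ = 0.389, H_out = 16.194 kJ/mol
  T = 348.3 K: K = (2.935, 1.832, 0.152), RR gives ψ = 0.294, H_out = 11.133 kJ/mol
  T = 341.5 K: K = (2.662, 1.658, 0.137), RR gives ψ = 0.234, H_out = 8.153 kJ/mol
  T = 338.1 K: K = (2.532, 1.576, 0.130), RR gives ψ = 0.199, H_out = 6.488 kJ/mol
  T = 336.4 K: K = (2.468, 1.535, 0.127), RR gives ψ = 0.180, H_out = 5.602 kJ/mol
Linear interpolation between T = 336.4 (H_out = 5.602) and T = 338.1 (H_out = 6.488) on hF = 5.946 gives T ≈ 337.1 K, at which ψ = 0.19.

T = 337.1 K, V/F = 0.19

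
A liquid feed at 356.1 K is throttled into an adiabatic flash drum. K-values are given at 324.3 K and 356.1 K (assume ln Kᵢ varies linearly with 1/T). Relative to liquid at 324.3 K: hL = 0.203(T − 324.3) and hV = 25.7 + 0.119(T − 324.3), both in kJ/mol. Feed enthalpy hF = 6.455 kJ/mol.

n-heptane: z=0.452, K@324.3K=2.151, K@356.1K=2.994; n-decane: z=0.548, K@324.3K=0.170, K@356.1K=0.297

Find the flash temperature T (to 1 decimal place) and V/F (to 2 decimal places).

T = 334.3 K, V/F = 0.18

Adiabatic flash: solve Rachford–Rice at each trial T, then check hF = ψ·hV(T) + (1−ψ)·hL(T).
  T = 324.3 K: K = (2.151, 0.170), RR gives ψ = 0.068, H_out = 1.760 kJ/mol
  T = 356.1 K: K = (2.994, 0.297), RR gives ψ = 0.368, H_out = 14.933 kJ/mol
  T = 340.2 K: K = (2.557, 0.228), RR gives ψ = 0.233, H_out = 8.913 kJ/mol
  T = 332.2 K: K = (2.349, 0.197), RR gives ψ = 0.157, H_out = 5.530 kJ/mol
  T = 336.2 K: K = (2.452, 0.212), RR gives ψ = 0.196, H_out = 7.265 kJ/mol
  T = 334.2 K: K = (2.400, 0.205), RR gives ψ = 0.177, H_out = 6.409 kJ/mol
Linear interpolation between T = 334.2 (H_out = 6.409) and T = 336.2 (H_out = 7.265) on hF = 6.455 gives T ≈ 334.3 K, at which ψ = 0.18.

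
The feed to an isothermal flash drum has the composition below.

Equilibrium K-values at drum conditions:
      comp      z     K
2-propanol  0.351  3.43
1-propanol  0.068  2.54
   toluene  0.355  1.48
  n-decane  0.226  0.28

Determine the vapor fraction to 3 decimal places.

Material balance + equilibrium reduce to Σ zᵢ(Kᵢ−1)/(1+ψ(Kᵢ−1)) = 0.
g(0) = ΣzᵢKᵢ − 1 = 0.965 and g(1) = 1 − Σzᵢ/Kᵢ = -0.176, so a root lies in (0, 1).
Iterate (Newton) starting at ψ = 0.66:
  ψ = 0.660: g = 0.1988, g' = -0.818 → ψ = 0.903
  ψ = 0.903: g = -0.0356, g' = -1.229 → ψ = 0.874
  ψ = 0.874: g = -0.0014, g' = -1.135 → ψ = 0.873
Converged at ψ = 0.873.

ψ = 0.873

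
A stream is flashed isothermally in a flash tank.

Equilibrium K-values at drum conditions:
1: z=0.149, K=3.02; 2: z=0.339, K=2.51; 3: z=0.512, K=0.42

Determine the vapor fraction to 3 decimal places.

Let ψ = V/F and solve Σ zᵢ(Kᵢ−1)/(1+ψ(Kᵢ−1)) = 0.
Check two-phase: ΣzᵢKᵢ = 1.516 > 1 and Σzᵢ/Kᵢ = 1.403 > 1, so g(0) = 0.516 > 0 and g(1) = -0.403 < 0.
Iterate (Newton) starting at ψ = 0.57:
  ψ = 0.570: g = -0.0286, g' = -0.739 → ψ = 0.531
Converged at ψ = 0.531.

ψ = 0.531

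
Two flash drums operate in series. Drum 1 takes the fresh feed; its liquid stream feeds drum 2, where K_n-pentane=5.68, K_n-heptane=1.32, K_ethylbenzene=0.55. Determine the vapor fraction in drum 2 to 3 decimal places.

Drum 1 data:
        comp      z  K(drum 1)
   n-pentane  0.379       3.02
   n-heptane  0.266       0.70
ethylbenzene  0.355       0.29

Drum 1:
Rachford–Rice: g(ψ₁) = Σ zᵢ(Kᵢ−1)/(1+ψ₁(Kᵢ−1)) = 0.
g(0) = ΣzᵢKᵢ − 1 = 0.434 and g(1) = 1 − Σzᵢ/Kᵢ = -0.730, so a root lies in (0, 1).
Newton iteration, ψ₁⁰ = 0.48:
  ψ₁ = 0.480: g = -0.0869, g' = -0.843 → ψ₁ = 0.377
  ψ₁ = 0.377: g = 0.0005, g' = -0.863 → ψ₁ = 0.378
Converged at ψ₁ = 0.378.
Drum-1 compositions:
  n-pentane: x = 0.215, y = 0.649
  n-heptane: x = 0.300, y = 0.210
  ethylbenzene: x = 0.485, y = 0.141
Drum-2 feed = drum-1 liquid: z₂ = (0.2150, 0.3000, 0.4850).
Drum 2:
Rachford–Rice: g(ψ₂) = Σ zᵢ(Kᵢ−1)/(1+ψ₂(Kᵢ−1)) = 0.
Feasibility: ΣzᵢKᵢ = 1.884, Σzᵢ/Kᵢ = 1.147 — both > 1, two phases present.
Newton–Raphson from ψ₂ = 0.5:
  ψ₂ = 0.500: g = 0.1024, g' = -0.609 → ψ₂ = 0.668
  ψ₂ = 0.668: g = 0.0108, g' = -0.498 → ψ₂ = 0.690
Converged at ψ₂ = 0.690.
  n-pentane: x = 0.051, y = 0.289
  n-heptane: x = 0.246, y = 0.324
  ethylbenzene: x = 0.703, y = 0.387

V/F (drum 2) = 0.690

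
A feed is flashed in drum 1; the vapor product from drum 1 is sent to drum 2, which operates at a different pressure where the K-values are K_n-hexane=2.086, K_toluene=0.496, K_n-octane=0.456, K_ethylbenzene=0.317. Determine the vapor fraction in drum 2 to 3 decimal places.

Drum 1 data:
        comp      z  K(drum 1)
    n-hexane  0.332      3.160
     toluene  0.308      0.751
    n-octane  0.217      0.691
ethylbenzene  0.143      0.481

Drum 1:
Material balance + equilibrium reduce to Σ zᵢ(Kᵢ−1)/(1+ψ₁(Kᵢ−1)) = 0.
Check two-phase: ΣzᵢKᵢ = 1.499 > 1 and Σzᵢ/Kᵢ = 1.127 > 1, so g(0) = 0.499 > 0 and g(1) = -0.127 < 0.
Newton–Raphson from ψ₁ = 0.5:
  ψ₁ = 0.500: g = 0.0776, g' = -0.482 → ψ₁ = 0.661
  ψ₁ = 0.661: g = 0.0063, g' = -0.412 → ψ₁ = 0.676
Converged at ψ₁ = 0.676.
Drum-1 compositions:
  n-hexane: x = 0.135, y = 0.426
  toluene: x = 0.370, y = 0.278
  n-octane: x = 0.274, y = 0.190
  ethylbenzene: x = 0.220, y = 0.106
Drum-2 feed = drum-1 vapor: z₂ = (0.4263, 0.2782, 0.1896, 0.1060).
Drum 2:
Let ψ₂ = V/F and solve Σ zᵢ(Kᵢ−1)/(1+ψ₂(Kᵢ−1)) = 0.
Feasibility: ΣzᵢKᵢ = 1.147, Σzᵢ/Kᵢ = 1.515 — both > 1, two phases present.
Newton–Raphson from ψ₂ = 0.62:
  ψ₂ = 0.620: g = -0.2084, g' = -0.606 → ψ₂ = 0.276
  ψ₂ = 0.276: g = -0.0171, g' = -0.546 → ψ₂ = 0.244
  ψ₂ = 0.244: g = 0.0001, g' = -0.552 → ψ₂ = 0.245
Converged at ψ₂ = 0.245.
  n-hexane: x = 0.337, y = 0.703
  toluene: x = 0.317, y = 0.157
  n-octane: x = 0.219, y = 0.100
  ethylbenzene: x = 0.127, y = 0.040

V/F (drum 2) = 0.245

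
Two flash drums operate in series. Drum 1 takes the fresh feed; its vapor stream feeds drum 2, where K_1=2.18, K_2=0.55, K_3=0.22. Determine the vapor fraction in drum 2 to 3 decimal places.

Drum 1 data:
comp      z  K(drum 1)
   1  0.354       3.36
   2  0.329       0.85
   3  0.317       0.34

V/F (drum 2) = 0.511

Drum 1:
Iterate (Newton) starting at ψ₁ = 0.5:
  ψ₁ = 0.500: g = 0.0176, g' = -0.731 → ψ₁ = 0.524
Converged at ψ₁ = 0.524.
Drum-1 compositions:
  1: x = 0.158, y = 0.532
  2: x = 0.357, y = 0.304
  3: x = 0.485, y = 0.165
Drum-2 feed = drum-1 vapor: z₂ = (0.5317, 0.3035, 0.1648).
Drum 2:
Let ψ₂ = V/F and solve Σ zᵢ(Kᵢ−1)/(1+ψ₂(Kᵢ−1)) = 0.
Check two-phase: ΣzᵢKᵢ = 1.362 > 1 and Σzᵢ/Kᵢ = 1.545 > 1, so g(0) = 0.362 > 0 and g(1) = -0.545 < 0.
Iterate (Newton) starting at ψ₂ = 0.32:
  ψ₂ = 0.320: g = 0.1246, g' = -0.652 → ψ₂ = 0.511
Converged at ψ₂ = 0.511.
  1: x = 0.332, y = 0.723
  2: x = 0.394, y = 0.217
  3: x = 0.274, y = 0.060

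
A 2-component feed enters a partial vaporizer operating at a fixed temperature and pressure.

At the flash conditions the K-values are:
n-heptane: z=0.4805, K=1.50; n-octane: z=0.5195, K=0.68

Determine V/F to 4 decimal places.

V/F = 0.4626

Rachford–Rice: g(V/F) = Σ zᵢ(Kᵢ−1)/(1+V/F(Kᵢ−1)) = 0.
Feasibility: ΣzᵢKᵢ = 1.0740, Σzᵢ/Kᵢ = 1.0843 — both > 1, two phases present.
Binary case is linear: z₁(K₁−1)(1+V/F(K₂−1)) + z₂(K₂−1)(1+V/F(K₁−1)) = 0
⇒ V/F = [z₁(K₁−1)+z₂(K₂−1)] / [−(K₁−1)(K₂−1)] = 0.07401/0.16000 = 0.4626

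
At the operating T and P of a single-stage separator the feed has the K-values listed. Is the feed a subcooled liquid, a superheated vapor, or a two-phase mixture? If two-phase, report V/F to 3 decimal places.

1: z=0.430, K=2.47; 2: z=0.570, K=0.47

ΣzᵢKᵢ = 1.330; Σzᵢ/Kᵢ = 1.387.
Both exceed 1, so a two-phase solution exists.
Material balance + equilibrium reduce to Σ zᵢ(Kᵢ−1)/(1+ψ(Kᵢ−1)) = 0.
Iterate (Newton) starting at ψ = 0.5:
  ψ = 0.500: g = -0.0467, g' = -0.605 → ψ = 0.423
  ψ = 0.423: g = 0.0005, g' = -0.619 → ψ = 0.424
Converged at ψ = 0.424.

two-phase, V/F = 0.424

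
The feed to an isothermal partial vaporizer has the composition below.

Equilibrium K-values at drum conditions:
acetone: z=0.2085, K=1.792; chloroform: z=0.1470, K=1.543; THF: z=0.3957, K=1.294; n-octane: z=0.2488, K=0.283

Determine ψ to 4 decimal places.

Newton–Raphson from ψ = 0.5:
  ψ = 0.5000: g = 0.00441, g' = -0.4307 → ψ = 0.5102
Converged at ψ = 0.5102.

ψ = 0.5102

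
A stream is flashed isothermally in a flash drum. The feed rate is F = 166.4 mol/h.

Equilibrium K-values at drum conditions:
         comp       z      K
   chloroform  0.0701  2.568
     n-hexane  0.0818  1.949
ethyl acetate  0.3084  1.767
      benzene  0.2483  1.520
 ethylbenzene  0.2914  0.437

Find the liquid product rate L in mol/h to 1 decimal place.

L = 22.2 mol/h

Material balance + equilibrium reduce to Σ zᵢ(Kᵢ−1)/(1+β(Kᵢ−1)) = 0.
Check two-phase: ΣzᵢKᵢ = 1.3891 > 1 and Σzᵢ/Kᵢ = 1.0740 > 1, so g(0) = 0.3891 > 0 and g(1) = -0.0740 < 0.
Newton–Raphson from β = 0.46:
  β = 0.4600: g = 0.17555, g' = -0.4049 → β = 0.8935
  β = 0.8935: g = -0.01383, g' = -0.5207 → β = 0.8669
  β = 0.8669: g = -0.00024, g' = -0.5030 → β = 0.8665
Converged at β = 0.8665.
Then V = β·F = 0.8665·166.4 = 144.2 mol/h and L = F − V = 22.2 mol/h.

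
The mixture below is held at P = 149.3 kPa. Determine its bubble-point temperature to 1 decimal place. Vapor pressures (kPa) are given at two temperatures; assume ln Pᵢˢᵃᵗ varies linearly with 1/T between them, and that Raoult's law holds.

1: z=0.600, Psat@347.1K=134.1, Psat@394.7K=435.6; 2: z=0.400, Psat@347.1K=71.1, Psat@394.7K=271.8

Bubble-point temperature: ΣzᵢPᵢˢᵃᵗ(T) = P. Interpolate ln Pᵢˢᵃᵗ = aᵢ + bᵢ/T.
  T = 347.1 K: ΣzᵢPᵢˢᵃᵗ = 108.90 kPa
  T = 394.7 K: ΣzᵢPᵢˢᵃᵗ = 370.08 kPa
  T = 370.9 K: ΣzᵢPᵢˢᵃᵗ = 208.65 kPa
  T = 359.0 K: ΣzᵢPᵢˢᵃᵗ = 152.34 kPa
  T = 353.1 K: ΣzᵢPᵢˢᵃᵗ = 129.34 kPa
  T = 356.1 K: ΣzᵢPᵢˢᵃᵗ = 140.66 kPa
  T = 357.6 K: ΣzᵢPᵢˢᵃᵗ = 146.61 kPa
Interpolating between 357.6 K and 359.0 K gives T ≈ 358.3 K.

T = 358.3 K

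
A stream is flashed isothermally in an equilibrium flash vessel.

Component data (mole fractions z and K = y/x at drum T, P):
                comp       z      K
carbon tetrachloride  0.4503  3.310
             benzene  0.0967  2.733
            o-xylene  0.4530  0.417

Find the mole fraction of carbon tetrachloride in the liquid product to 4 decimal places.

x_carbon tetrachloride = 0.1674

Material balance + equilibrium reduce to Σ zᵢ(Kᵢ−1)/(1+V/F(Kᵢ−1)) = 0.
g(0) = ΣzᵢKᵢ − 1 = 0.9437 and g(1) = 1 − Σzᵢ/Kᵢ = -0.2578, so a root lies in (0, 1).
Newton–Raphson from V/F = 0.5:
  V/F = 0.5000: g = 0.19971, g' = -0.9075 → V/F = 0.7201
  V/F = 0.7201: g = 0.00992, g' = -0.8536 → V/F = 0.7317
Converged at V/F = 0.7317.
Compositions from xᵢ = zᵢ/(1+V/F(Kᵢ−1)), yᵢ = Kᵢxᵢ:
  carbon tetrachloride: x = 0.1674, y = 0.5541
  benzene: x = 0.0426, y = 0.1165
  o-xylene: x = 0.7900, y = 0.3294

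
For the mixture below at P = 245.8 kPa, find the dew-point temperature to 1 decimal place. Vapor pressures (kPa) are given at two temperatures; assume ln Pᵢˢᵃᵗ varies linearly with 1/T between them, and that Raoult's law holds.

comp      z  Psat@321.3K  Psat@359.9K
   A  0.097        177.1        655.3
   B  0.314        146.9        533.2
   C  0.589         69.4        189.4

Dew-point temperature: Σzᵢ·P/Pᵢˢᵃᵗ(T) = 1. Interpolate ln Pᵢˢᵃᵗ = aᵢ + bᵢ/T.
  T = 321.3 K: ΣzᵢP/Pᵢˢᵃᵗ = 2.7461
  T = 359.9 K: ΣzᵢP/Pᵢˢᵃᵗ = 0.9455
  T = 340.6 K: ΣzᵢP/Pᵢˢᵃᵗ = 1.5607
  T = 350.2 K: ΣzᵢP/Pᵢˢᵃᵗ = 1.2075
  T = 355.0 K: ΣzᵢP/Pᵢˢᵃᵗ = 1.0680
  T = 357.4 K: ΣzᵢP/Pᵢˢᵃᵗ = 1.0057
Interpolating between 357.4 K and 359.9 K gives T ≈ 357.6 K.

T = 357.6 K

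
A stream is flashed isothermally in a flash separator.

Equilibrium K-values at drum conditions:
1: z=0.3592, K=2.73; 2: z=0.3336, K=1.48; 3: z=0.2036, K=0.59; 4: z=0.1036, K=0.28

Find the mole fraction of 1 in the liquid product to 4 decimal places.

x_1 = 0.1391

Material balance + equilibrium reduce to Σ zᵢ(Kᵢ−1)/(1+V/F(Kᵢ−1)) = 0.
Check two-phase: ΣzᵢKᵢ = 1.6235 > 1 and Σzᵢ/Kᵢ = 1.0721 > 1, so g(0) = 0.6235 > 0 and g(1) = -0.0721 < 0.
Iterate (Newton) starting at V/F = 0.5:
  V/F = 0.5000: g = 0.24078, g' = -0.5443 → V/F = 0.9423
  V/F = 0.9423: g = -0.02152, g' = -0.8023 → V/F = 0.9155
  V/F = 0.9155: g = -0.00075, g' = -0.7482 → V/F = 0.9145
Converged at V/F = 0.9145.
Compositions from xᵢ = zᵢ/(1+V/F(Kᵢ−1)), yᵢ = Kᵢxᵢ:
  1: x = 0.1391, y = 0.3798
  2: x = 0.2318, y = 0.3431
  3: x = 0.3257, y = 0.1922
  4: x = 0.3033, y = 0.0849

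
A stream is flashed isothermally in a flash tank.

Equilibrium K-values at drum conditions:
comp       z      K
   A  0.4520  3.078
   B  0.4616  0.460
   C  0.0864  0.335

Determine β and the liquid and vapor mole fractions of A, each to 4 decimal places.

Material balance + equilibrium reduce to Σ zᵢ(Kᵢ−1)/(1+β(Kᵢ−1)) = 0.
Feasibility: ΣzᵢKᵢ = 1.6325, Σzᵢ/Kᵢ = 1.4082 — both > 1, two phases present.
Iterate (Newton) starting at β = 0.35:
  β = 0.3500: g = 0.16153, g' = -0.9237 → β = 0.5249
  β = 0.5249: g = 0.01314, g' = -0.7988 → β = 0.5413
  β = 0.5413: g = 0.00004, g' = -0.7943 → β = 0.5414
Converged at β = 0.5414.
Compositions from xᵢ = zᵢ/(1+β(Kᵢ−1)), yᵢ = Kᵢxᵢ:
  A: x = 0.2127, y = 0.6547
  B: x = 0.6523, y = 0.3001
  C: x = 0.1350, y = 0.0452

β = 0.5414, x_A = 0.2127, y_A = 0.6547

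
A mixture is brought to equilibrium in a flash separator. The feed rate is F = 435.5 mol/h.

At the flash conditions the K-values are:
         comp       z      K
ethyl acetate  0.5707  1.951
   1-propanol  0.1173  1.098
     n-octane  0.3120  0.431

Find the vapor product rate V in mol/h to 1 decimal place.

V = 342.4 mol/h

Let ψ = V/F and solve Σ zᵢ(Kᵢ−1)/(1+ψ(Kᵢ−1)) = 0.
g(0) = ΣzᵢKᵢ − 1 = 0.3767 and g(1) = 1 − Σzᵢ/Kᵢ = -0.1232, so a root lies in (0, 1).
Iterate (Newton) starting at ψ = 0.65:
  ψ = 0.6500: g = 0.06449, g' = -0.4525 → ψ = 0.7925
  ψ = 0.7925: g = -0.00318, g' = -0.5039 → ψ = 0.7862
Converged at ψ = 0.7862.
Then V = ψ·F = 0.7862·435.5 = 342.4 mol/h and L = F − V = 93.1 mol/h.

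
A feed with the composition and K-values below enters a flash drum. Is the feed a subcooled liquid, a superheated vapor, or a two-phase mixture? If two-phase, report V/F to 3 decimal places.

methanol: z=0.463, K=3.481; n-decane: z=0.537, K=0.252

ΣzᵢKᵢ = 1.747; Σzᵢ/Kᵢ = 2.264.
Both exceed 1, so a two-phase solution exists.
Rachford–Rice: g(ψ) = Σ zᵢ(Kᵢ−1)/(1+ψ(Kᵢ−1)) = 0.
Binary case is linear: z₁(K₁−1)(1+ψ(K₂−1)) + z₂(K₂−1)(1+ψ(K₁−1)) = 0
⇒ ψ = [z₁(K₁−1)+z₂(K₂−1)] / [−(K₁−1)(K₂−1)] = 0.7470/1.8558 = 0.403

two-phase, V/F = 0.403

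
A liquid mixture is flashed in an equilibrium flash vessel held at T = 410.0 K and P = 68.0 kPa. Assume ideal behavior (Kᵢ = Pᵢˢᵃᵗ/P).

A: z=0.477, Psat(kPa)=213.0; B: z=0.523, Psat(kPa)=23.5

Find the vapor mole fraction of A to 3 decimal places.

Raoult's law: Kᵢ = Pᵢˢᵃᵗ/P = Pᵢˢᵃᵗ/68.0.
  K_A = 213.0/68.0 = 3.13235, K_B = 23.5/68.0 = 0.34559
Material balance + equilibrium reduce to Σ zᵢ(Kᵢ−1)/(1+V/F(Kᵢ−1)) = 0.
Feasibility: ΣzᵢKᵢ = 1.675, Σzᵢ/Kᵢ = 1.666 — both > 1, two phases present.
Binary case is linear: z₁(K₁−1)(1+V/F(K₂−1)) + z₂(K₂−1)(1+V/F(K₁−1)) = 0
⇒ V/F = [z₁(K₁−1)+z₂(K₂−1)] / [−(K₁−1)(K₂−1)] = 0.6749/1.3954 = 0.484
Compositions from xᵢ = zᵢ/(1+V/F(Kᵢ−1)), yᵢ = Kᵢxᵢ:
  A: x = 0.235, y = 0.736
  B: x = 0.765, y = 0.264

y_A = 0.736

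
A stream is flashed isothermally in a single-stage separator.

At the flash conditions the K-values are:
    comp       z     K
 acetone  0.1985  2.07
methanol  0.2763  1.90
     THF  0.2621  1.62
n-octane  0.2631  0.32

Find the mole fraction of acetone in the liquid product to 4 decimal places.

x_acetone = 0.1090

Newton iteration, β⁰ = 0.5:
  β = 0.5000: g = 0.16284, g' = -0.5409 → β = 0.8011
  β = 0.8011: g = -0.02552, g' = -0.7734 → β = 0.7681
  β = 0.7681: g = -0.00080, g' = -0.7260 → β = 0.7669
Converged at β = 0.7669.
Compositions from xᵢ = zᵢ/(1+β(Kᵢ−1)), yᵢ = Kᵢxᵢ:
  acetone: x = 0.1090, y = 0.2257
  methanol: x = 0.1635, y = 0.3106
  THF: x = 0.1776, y = 0.2878
  n-octane: x = 0.5499, y = 0.1760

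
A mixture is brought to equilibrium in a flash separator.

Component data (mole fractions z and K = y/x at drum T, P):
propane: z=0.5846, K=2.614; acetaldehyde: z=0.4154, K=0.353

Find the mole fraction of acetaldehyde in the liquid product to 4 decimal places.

x_acetaldehyde = 0.7138

Let ψ = V/F and solve Σ zᵢ(Kᵢ−1)/(1+ψ(Kᵢ−1)) = 0.
Feasibility: ΣzᵢKᵢ = 1.6748, Σzᵢ/Kᵢ = 1.4004 — both > 1, two phases present.
Iterate (Newton) starting at ψ = 0.57:
  ψ = 0.5700: g = 0.06564, g' = -0.8496 → ψ = 0.6473
  ψ = 0.6473: g = -0.00095, g' = -0.8790 → ψ = 0.6462
Converged at ψ = 0.6462.
Compositions from xᵢ = zᵢ/(1+ψ(Kᵢ−1)), yᵢ = Kᵢxᵢ:
  propane: x = 0.2862, y = 0.7480
  acetaldehyde: x = 0.7138, y = 0.2520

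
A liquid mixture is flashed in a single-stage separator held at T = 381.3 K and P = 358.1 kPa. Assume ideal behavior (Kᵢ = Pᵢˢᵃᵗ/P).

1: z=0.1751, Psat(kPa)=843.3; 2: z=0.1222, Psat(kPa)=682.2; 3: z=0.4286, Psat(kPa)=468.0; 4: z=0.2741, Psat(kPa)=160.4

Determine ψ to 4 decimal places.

Raoult's law: Kᵢ = Pᵢˢᵃᵗ/P = Pᵢˢᵃᵗ/358.1.
  K_1 = 843.3/358.1 = 2.354929, K_2 = 682.2/358.1 = 1.905054, K_3 = 468.0/358.1 = 1.306898, K_4 = 160.4/358.1 = 0.447920
Let ψ = V/F and solve Σ zᵢ(Kᵢ−1)/(1+ψ(Kᵢ−1)) = 0.
Feasibility: ΣzᵢKᵢ = 1.3281, Σzᵢ/Kᵢ = 1.0784 — both > 1, two phases present.
Newton iteration, ψ⁰ = 0.65:
  ψ = 0.6500: g = 0.06942, g' = -0.3619 → ψ = 0.8418
  ψ = 0.8418: g = -0.00460, g' = -0.4195 → ψ = 0.8309
  ψ = 0.8309: g = -0.00003, g' = -0.4145 → ψ = 0.8308
Converged at ψ = 0.8308.

ψ = 0.8308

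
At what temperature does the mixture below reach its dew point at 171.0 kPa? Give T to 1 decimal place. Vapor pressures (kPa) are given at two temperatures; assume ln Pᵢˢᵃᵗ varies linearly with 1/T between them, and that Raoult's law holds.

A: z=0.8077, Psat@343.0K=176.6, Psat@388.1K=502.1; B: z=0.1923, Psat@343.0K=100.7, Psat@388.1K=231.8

T = 347.2 K

Dew-point temperature: Σzᵢ·P/Pᵢˢᵃᵗ(T) = 1. Interpolate ln Pᵢˢᵃᵗ = aᵢ + bᵢ/T.
  T = 343.0 K: ΣzᵢP/Pᵢˢᵃᵗ = 1.1086
  T = 388.1 K: ΣzᵢP/Pᵢˢᵃᵗ = 0.4169
  T = 365.6 K: ΣzᵢP/Pᵢˢᵃᵗ = 0.6582
  T = 354.3 K: ΣzᵢP/Pᵢˢᵃᵗ = 0.8469
  T = 348.6 K: ΣzᵢP/Pᵢˢᵃᵗ = 0.9679
  T = 345.8 K: ΣzᵢP/Pᵢˢᵃᵗ = 1.0353
  T = 347.2 K: ΣzᵢP/Pᵢˢᵃᵗ = 1.0009
Interpolating between 347.2 K and 348.6 K gives T ≈ 347.2 K.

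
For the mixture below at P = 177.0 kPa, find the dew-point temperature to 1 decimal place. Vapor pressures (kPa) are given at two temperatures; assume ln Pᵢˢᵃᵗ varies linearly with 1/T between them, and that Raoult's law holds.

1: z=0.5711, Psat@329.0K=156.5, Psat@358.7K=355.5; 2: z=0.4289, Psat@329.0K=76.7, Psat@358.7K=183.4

Dew-point temperature: Σzᵢ·P/Pᵢˢᵃᵗ(T) = 1. Interpolate ln Pᵢˢᵃᵗ = aᵢ + bᵢ/T.
  T = 329.0 K: ΣzᵢP/Pᵢˢᵃᵗ = 1.6357
  T = 358.7 K: ΣzᵢP/Pᵢˢᵃᵗ = 0.6983
  T = 343.9 K: ΣzᵢP/Pᵢˢᵃᵗ = 1.0477
  T = 351.3 K: ΣzᵢP/Pᵢˢᵃᵗ = 0.8517
  T = 347.6 K: ΣzᵢP/Pᵢˢᵃᵗ = 0.9435
  T = 345.8 K: ΣzᵢP/Pᵢˢᵃᵗ = 0.9926
Interpolating between 343.9 K and 345.8 K gives T ≈ 345.5 K.

T = 345.5 K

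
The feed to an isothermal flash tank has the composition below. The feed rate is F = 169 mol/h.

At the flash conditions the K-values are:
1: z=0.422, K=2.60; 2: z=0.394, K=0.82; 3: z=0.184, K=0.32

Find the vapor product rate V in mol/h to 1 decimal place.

Iterate (Newton) starting at ψ = 0.61:
  ψ = 0.610: g = 0.0482, g' = -0.541 → ψ = 0.699
  ψ = 0.699: g = -0.0009, g' = -0.567 → ψ = 0.697
Converged at ψ = 0.697.
Then V = ψ·F = 0.6975·169 = 117.9 mol/h and L = F − V = 51.1 mol/h.

V = 117.9 mol/h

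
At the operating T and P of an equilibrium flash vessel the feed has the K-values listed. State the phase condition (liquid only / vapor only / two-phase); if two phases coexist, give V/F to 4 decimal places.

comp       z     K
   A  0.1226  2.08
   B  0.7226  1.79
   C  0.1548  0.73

vapor only

ΣzᵢKᵢ = 1.6615; Σzᵢ/Kᵢ = 0.6747.
Since Σzᵢ/Kᵢ < 1 the mixture is above its dew point — single vapor phase.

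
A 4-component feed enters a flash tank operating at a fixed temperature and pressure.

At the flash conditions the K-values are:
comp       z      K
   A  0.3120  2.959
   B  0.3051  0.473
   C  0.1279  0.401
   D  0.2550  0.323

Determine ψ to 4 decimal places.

ψ = 0.1715

Let ψ = V/F and solve Σ zᵢ(Kᵢ−1)/(1+ψ(Kᵢ−1)) = 0.
Check two-phase: ΣzᵢKᵢ = 1.2012 > 1 and Σzᵢ/Kᵢ = 1.8589 > 1, so g(0) = 0.2012 > 0 and g(1) = -0.8589 < 0.
Newton–Raphson from ψ = 0.4:
  ψ = 0.4000: g = -0.19855, g' = -0.8116 → ψ = 0.1554
  ψ = 0.1554: g = 0.01607, g' = -1.0061 → ψ = 0.1713
  ψ = 0.1713: g = 0.00021, g' = -0.9801 → ψ = 0.1715
Converged at ψ = 0.1715.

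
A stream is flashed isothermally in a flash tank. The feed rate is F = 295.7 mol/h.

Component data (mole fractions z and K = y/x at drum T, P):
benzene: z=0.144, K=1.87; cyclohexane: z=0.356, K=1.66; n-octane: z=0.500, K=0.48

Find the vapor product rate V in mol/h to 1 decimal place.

V = 78.6 mol/h

Rachford–Rice: g(ψ) = Σ zᵢ(Kᵢ−1)/(1+ψ(Kᵢ−1)) = 0.
Feasibility: ΣzᵢKᵢ = 1.100, Σzᵢ/Kᵢ = 1.333 — both > 1, two phases present.
Newton iteration, ψ⁰ = 0.55:
  ψ = 0.550: g = -0.1070, g' = -0.399 → ψ = 0.281
  ψ = 0.281: g = -0.0058, g' = -0.366 → ψ = 0.266
Converged at ψ = 0.266.
Then V = ψ·F = 0.2656·295.7 = 78.6 mol/h and L = F − V = 217.1 mol/h.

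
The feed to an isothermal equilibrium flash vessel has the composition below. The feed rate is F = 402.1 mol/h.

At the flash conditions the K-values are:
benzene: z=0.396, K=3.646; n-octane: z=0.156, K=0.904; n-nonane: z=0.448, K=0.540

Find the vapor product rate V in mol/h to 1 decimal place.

V = 317.0 mol/h

Rachford–Rice: g(β) = Σ zᵢ(Kᵢ−1)/(1+β(Kᵢ−1)) = 0.
Check two-phase: ΣzᵢKᵢ = 1.827 > 1 and Σzᵢ/Kᵢ = 1.111 > 1, so g(0) = 0.827 > 0 and g(1) = -0.111 < 0.
Newton–Raphson from β = 0.39:
  β = 0.390: g = 0.2490, g' = -0.814 → β = 0.696
  β = 0.696: g = 0.0496, g' = -0.550 → β = 0.786
  β = 0.786: g = 0.0012, g' = -0.527 → β = 0.788
Converged at β = 0.788.
Then V = β·F = 0.7884·402.1 = 317.0 mol/h and L = F − V = 85.1 mol/h.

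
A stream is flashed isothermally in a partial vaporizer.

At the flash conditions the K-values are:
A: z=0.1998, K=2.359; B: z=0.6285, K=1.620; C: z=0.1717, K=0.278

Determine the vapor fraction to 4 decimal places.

Rachford–Rice: g(ψ) = Σ zᵢ(Kᵢ−1)/(1+ψ(Kᵢ−1)) = 0.
Feasibility: ΣzᵢKᵢ = 1.5372, Σzᵢ/Kᵢ = 1.0903 — both > 1, two phases present.
Newton–Raphson from ψ = 0.5:
  ψ = 0.5000: g = 0.26513, g' = -0.4908 → ψ = 1.0000
  ψ = 1.0000: g = -0.09028, g' = -1.3165 → ψ = 0.9314
  ψ = 0.9314: g = -0.01165, g' = -1.0034 → ψ = 0.9198
  ψ = 0.9198: g = -0.00023, g' = -0.9642 → ψ = 0.9196
Converged at ψ = 0.9196.

ψ = 0.9196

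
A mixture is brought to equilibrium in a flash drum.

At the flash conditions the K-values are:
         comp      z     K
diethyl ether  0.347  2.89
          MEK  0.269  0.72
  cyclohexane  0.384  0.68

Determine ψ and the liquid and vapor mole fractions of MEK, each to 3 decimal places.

Material balance + equilibrium reduce to Σ zᵢ(Kᵢ−1)/(1+ψ(Kᵢ−1)) = 0.
Check two-phase: ΣzᵢKᵢ = 1.458 > 1 and Σzᵢ/Kᵢ = 1.058 > 1, so g(0) = 0.458 > 0 and g(1) = -0.058 < 0.
Newton–Raphson from ψ = 0.31:
  ψ = 0.310: g = 0.1946, g' = -0.567 → ψ = 0.654
  ψ = 0.654: g = 0.0458, g' = -0.343 → ψ = 0.787
  ψ = 0.787: g = 0.0027, g' = -0.305 → ψ = 0.796
Converged at ψ = 0.796.
Compositions from xᵢ = zᵢ/(1+ψ(Kᵢ−1)), yᵢ = Kᵢxᵢ:
  diethyl ether: x = 0.139, y = 0.400
  MEK: x = 0.346, y = 0.249
  cyclohexane: x = 0.515, y = 0.350

ψ = 0.796, x_MEK = 0.346, y_MEK = 0.249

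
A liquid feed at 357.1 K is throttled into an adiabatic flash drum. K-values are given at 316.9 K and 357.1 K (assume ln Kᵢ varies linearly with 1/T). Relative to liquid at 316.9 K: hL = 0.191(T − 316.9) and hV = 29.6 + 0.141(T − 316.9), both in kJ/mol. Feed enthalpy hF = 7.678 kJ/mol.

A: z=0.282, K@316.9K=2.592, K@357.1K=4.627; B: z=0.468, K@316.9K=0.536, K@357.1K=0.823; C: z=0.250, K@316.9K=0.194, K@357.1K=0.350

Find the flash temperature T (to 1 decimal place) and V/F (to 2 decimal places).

T = 328.1 K, V/F = 0.19

Adiabatic flash: solve Rachford–Rice at each trial T, then check hF = ψ·hV(T) + (1−ψ)·hL(T).
  T = 316.9 K: K = (2.592, 0.536, 0.194), RR gives ψ = 0.032, H_out = 0.945 kJ/mol
  T = 357.1 K: K = (4.627, 0.823, 0.350), RR gives ψ = 0.545, H_out = 22.726 kJ/mol
  T = 337.0 K: K = (3.523, 0.673, 0.265), RR gives ψ = 0.299, H_out = 12.402 kJ/mol
  T = 326.9 K: K = (3.034, 0.602, 0.228), RR gives ψ = 0.175, H_out = 6.993 kJ/mol
  T = 331.9 K: K = (3.271, 0.637, 0.246), RR gives ψ = 0.238, H_out = 9.725 kJ/mol
  T = 329.4 K: K = (3.151, 0.619, 0.237), RR gives ψ = 0.207, H_out = 8.376 kJ/mol
  T = 328.1 K: K = (3.090, 0.610, 0.232), RR gives ψ = 0.190, H_out = 7.662 kJ/mol
Linear interpolation between T = 328.1 (H_out = 7.662) and T = 329.4 (H_out = 8.376) on hF = 7.678 gives T ≈ 328.1 K, at which ψ = 0.19.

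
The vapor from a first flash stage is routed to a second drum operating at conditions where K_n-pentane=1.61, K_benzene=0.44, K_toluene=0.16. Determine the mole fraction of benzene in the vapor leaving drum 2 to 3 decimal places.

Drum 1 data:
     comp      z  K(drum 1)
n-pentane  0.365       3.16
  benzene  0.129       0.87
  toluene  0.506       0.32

Drum 1:
Iterate (Newton) starting at ψ₁ = 0.5:
  ψ₁ = 0.500: g = -0.1602, g' = -0.933 → ψ₁ = 0.328
  ψ₁ = 0.328: g = 0.0008, g' = -0.973 → ψ₁ = 0.329
Converged at ψ₁ = 0.329.
Drum-1 compositions:
  n-pentane: x = 0.213, y = 0.674
  benzene: x = 0.135, y = 0.117
  toluene: x = 0.652, y = 0.209
Drum-2 feed = drum-1 vapor: z₂ = (0.6741, 0.1172, 0.2086).
Drum 2:
Material balance + equilibrium reduce to Σ zᵢ(Kᵢ−1)/(1+ψ₂(Kᵢ−1)) = 0.
Check two-phase: ΣzᵢKᵢ = 1.170 > 1 and Σzᵢ/Kᵢ = 1.989 > 1, so g(0) = 0.170 > 0 and g(1) = -0.989 < 0.
Newton iteration, ψ₂⁰ = 0.36:
  ψ₂ = 0.360: g = 0.0038, g' = -0.529 → ψ₂ = 0.367
Converged at ψ₂ = 0.367.
  n-pentane: x = 0.551, y = 0.887
  benzene: x = 0.148, y = 0.065
  toluene: x = 0.302, y = 0.048

y_benzene (drum 2) = 0.065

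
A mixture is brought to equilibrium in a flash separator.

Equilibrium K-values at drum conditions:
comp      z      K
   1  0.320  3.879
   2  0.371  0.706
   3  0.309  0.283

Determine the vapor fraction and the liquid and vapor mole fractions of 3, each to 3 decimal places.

ψ = 0.393, x_3 = 0.430, y_3 = 0.122

Iterate (Newton) starting at ψ = 0.5:
  ψ = 0.500: g = -0.0956, g' = -0.876 → ψ = 0.391
  ψ = 0.391: g = 0.0024, g' = -0.935 → ψ = 0.393
Converged at ψ = 0.393.
Compositions from xᵢ = zᵢ/(1+ψ(Kᵢ−1)), yᵢ = Kᵢxᵢ:
  1: x = 0.150, y = 0.582
  2: x = 0.420, y = 0.296
  3: x = 0.430, y = 0.122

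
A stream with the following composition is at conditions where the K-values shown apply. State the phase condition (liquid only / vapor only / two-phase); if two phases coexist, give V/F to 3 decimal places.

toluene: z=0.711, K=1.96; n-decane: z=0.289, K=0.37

ΣzᵢKᵢ = 1.500; Σzᵢ/Kᵢ = 1.144.
Both exceed 1, so a two-phase solution exists.
Let ψ = V/F and solve Σ zᵢ(Kᵢ−1)/(1+ψ(Kᵢ−1)) = 0.
Binary case is linear: z₁(K₁−1)(1+ψ(K₂−1)) + z₂(K₂−1)(1+ψ(K₁−1)) = 0
⇒ ψ = [z₁(K₁−1)+z₂(K₂−1)] / [−(K₁−1)(K₂−1)] = 0.5005/0.6048 = 0.828

two-phase, V/F = 0.828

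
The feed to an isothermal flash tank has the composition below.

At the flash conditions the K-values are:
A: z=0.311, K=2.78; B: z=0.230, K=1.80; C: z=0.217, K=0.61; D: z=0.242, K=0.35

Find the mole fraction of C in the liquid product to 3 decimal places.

x_C = 0.289

Rachford–Rice: g(ψ) = Σ zᵢ(Kᵢ−1)/(1+ψ(Kᵢ−1)) = 0.
Feasibility: ΣzᵢKᵢ = 1.496, Σzᵢ/Kᵢ = 1.287 — both > 1, two phases present.
Newton–Raphson from ψ = 0.5:
  ψ = 0.500: g = 0.0862, g' = -0.626 → ψ = 0.638
  ψ = 0.638: g = -0.0001, g' = -0.637 → ψ = 0.637
Converged at ψ = 0.637.
Compositions from xᵢ = zᵢ/(1+ψ(Kᵢ−1)), yᵢ = Kᵢxᵢ:
  A: x = 0.146, y = 0.405
  B: x = 0.152, y = 0.274
  C: x = 0.289, y = 0.176
  D: x = 0.413, y = 0.145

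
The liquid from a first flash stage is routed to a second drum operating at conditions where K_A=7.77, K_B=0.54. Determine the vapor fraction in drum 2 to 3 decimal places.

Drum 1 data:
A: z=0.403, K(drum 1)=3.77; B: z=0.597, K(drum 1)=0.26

Drum 1:
Rachford–Rice: g(ψ₁) = Σ zᵢ(Kᵢ−1)/(1+ψ₁(Kᵢ−1)) = 0.
Feasibility: ΣzᵢKᵢ = 1.675, Σzᵢ/Kᵢ = 2.403 — both > 1, two phases present.
Binary case is linear: z₁(K₁−1)(1+ψ₁(K₂−1)) + z₂(K₂−1)(1+ψ₁(K₁−1)) = 0
⇒ ψ₁ = [z₁(K₁−1)+z₂(K₂−1)] / [−(K₁−1)(K₂−1)] = 0.6745/2.0498 = 0.329
Drum-1 compositions:
  A: x = 0.211, y = 0.795
  B: x = 0.789, y = 0.205
Drum-2 feed = drum-1 liquid: z₂ = (0.2108, 0.7892).
Drum 2:
Material balance + equilibrium reduce to Σ zᵢ(Kᵢ−1)/(1+ψ₂(Kᵢ−1)) = 0.
g(0) = ΣzᵢKᵢ − 1 = 1.064 and g(1) = 1 − Σzᵢ/Kᵢ = -0.489, so a root lies in (0, 1).
Binary case is linear: z₁(K₁−1)(1+ψ₂(K₂−1)) + z₂(K₂−1)(1+ψ₂(K₁−1)) = 0
⇒ ψ₂ = [z₁(K₁−1)+z₂(K₂−1)] / [−(K₁−1)(K₂−1)] = 1.0643/3.1142 = 0.342
  A: x = 0.064, y = 0.494
  B: x = 0.936, y = 0.506

V/F (drum 2) = 0.342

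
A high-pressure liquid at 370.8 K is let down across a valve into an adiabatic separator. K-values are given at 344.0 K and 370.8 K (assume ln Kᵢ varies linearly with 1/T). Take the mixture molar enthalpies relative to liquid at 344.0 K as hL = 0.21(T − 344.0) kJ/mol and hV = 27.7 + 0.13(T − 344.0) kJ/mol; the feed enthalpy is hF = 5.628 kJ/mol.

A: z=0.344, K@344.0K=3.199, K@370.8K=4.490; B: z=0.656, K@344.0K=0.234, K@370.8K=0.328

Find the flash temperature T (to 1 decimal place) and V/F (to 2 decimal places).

Adiabatic flash: solve Rachford–Rice at each trial T, then check hF = ψ·hV(T) + (1−ψ)·hL(T).
  T = 344.0 K: K = (3.199, 0.234), RR gives ψ = 0.151, H_out = 4.176 kJ/mol
  T = 370.8 K: K = (4.490, 0.328), RR gives ψ = 0.324, H_out = 13.907 kJ/mol
  T = 357.4 K: K = (3.814, 0.279), RR gives ψ = 0.244, H_out = 9.308 kJ/mol
  T = 350.7 K: K = (3.499, 0.256), RR gives ψ = 0.200, H_out = 6.833 kJ/mol
  T = 347.4 K: K = (3.349, 0.245), RR gives ψ = 0.176, H_out = 5.551 kJ/mol
  T = 349.0 K: K = (3.421, 0.250), RR gives ψ = 0.188, H_out = 6.179 kJ/mol
Linear interpolation between T = 347.4 (H_out = 5.551) and T = 349.0 (H_out = 6.179) on hF = 5.628 gives T ≈ 347.6 K, at which ψ = 0.18.

T = 347.6 K, V/F = 0.18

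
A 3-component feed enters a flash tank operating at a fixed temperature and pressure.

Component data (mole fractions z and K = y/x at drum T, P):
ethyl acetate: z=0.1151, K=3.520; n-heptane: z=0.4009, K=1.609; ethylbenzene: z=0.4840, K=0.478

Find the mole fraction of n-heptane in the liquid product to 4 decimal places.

x_n-heptane = 0.3155

Iterate (Newton) starting at V/F = 0.56:
  V/F = 0.5600: g = -0.05466, g' = -0.4717 → V/F = 0.4441
  V/F = 0.4441: g = 0.00014, g' = -0.4784 → V/F = 0.4444
Converged at V/F = 0.4444.
Compositions from xᵢ = zᵢ/(1+V/F(Kᵢ−1)), yᵢ = Kᵢxᵢ:
  ethyl acetate: x = 0.0543, y = 0.1911
  n-heptane: x = 0.3155, y = 0.5077
  ethylbenzene: x = 0.6302, y = 0.3012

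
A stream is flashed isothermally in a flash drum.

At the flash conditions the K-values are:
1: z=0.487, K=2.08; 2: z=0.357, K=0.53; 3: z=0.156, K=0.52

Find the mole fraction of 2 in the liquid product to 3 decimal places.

x_2 = 0.483

Material balance + equilibrium reduce to Σ zᵢ(Kᵢ−1)/(1+V/F(Kᵢ−1)) = 0.
Feasibility: ΣzᵢKᵢ = 1.283, Σzᵢ/Kᵢ = 1.208 — both > 1, two phases present.
Newton–Raphson from V/F = 0.65:
  V/F = 0.650: g = -0.0414, g' = -0.436 → V/F = 0.555
  V/F = 0.555: g = -0.0002, g' = -0.433 → V/F = 0.554
Converged at V/F = 0.554.
Compositions from xᵢ = zᵢ/(1+V/F(Kᵢ−1)), yᵢ = Kᵢxᵢ:
  1: x = 0.305, y = 0.634
  2: x = 0.483, y = 0.256
  3: x = 0.213, y = 0.111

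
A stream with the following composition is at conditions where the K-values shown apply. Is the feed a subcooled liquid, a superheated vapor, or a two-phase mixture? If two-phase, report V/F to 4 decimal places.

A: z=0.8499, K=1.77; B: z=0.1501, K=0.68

superheated vapor

ΣzᵢKᵢ = 1.6064; Σzᵢ/Kᵢ = 0.7009.
Since Σzᵢ/Kᵢ < 1 the mixture is above its dew point — single vapor phase.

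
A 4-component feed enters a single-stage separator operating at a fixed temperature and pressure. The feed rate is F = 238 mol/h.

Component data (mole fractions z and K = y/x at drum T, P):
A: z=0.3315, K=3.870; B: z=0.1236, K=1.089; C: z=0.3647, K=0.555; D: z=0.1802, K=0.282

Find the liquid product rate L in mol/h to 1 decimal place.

L = 121.7 mol/h

Material balance + equilibrium reduce to Σ zᵢ(Kᵢ−1)/(1+V/F(Kᵢ−1)) = 0.
g(0) = ΣzᵢKᵢ − 1 = 0.6707 and g(1) = 1 − Σzᵢ/Kᵢ = -0.4953, so a root lies in (0, 1).
Newton–Raphson from V/F = 0.36:
  V/F = 0.3600: g = 0.11086, g' = -0.9328 → V/F = 0.4788
  V/F = 0.4788: g = 0.00785, g' = -0.8176 → V/F = 0.4884
  V/F = 0.4884: g = 0.00003, g' = -0.8125 → V/F = 0.4885
Converged at V/F = 0.4885.
Then V = V/F·F = 0.4885·238 = 116.3 mol/h and L = F − V = 121.7 mol/h.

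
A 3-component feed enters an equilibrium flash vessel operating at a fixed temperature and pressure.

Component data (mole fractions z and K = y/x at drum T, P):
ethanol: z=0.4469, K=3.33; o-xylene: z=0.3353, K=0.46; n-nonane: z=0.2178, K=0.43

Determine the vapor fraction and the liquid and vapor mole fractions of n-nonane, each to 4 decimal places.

ψ = 0.5722, x_n-nonane = 0.3232, y_n-nonane = 0.1390

Material balance + equilibrium reduce to Σ zᵢ(Kᵢ−1)/(1+ψ(Kᵢ−1)) = 0.
g(0) = ΣzᵢKᵢ − 1 = 0.7361 and g(1) = 1 − Σzᵢ/Kᵢ = -0.3696, so a root lies in (0, 1).
Iterate (Newton) starting at ψ = 0.5:
  ψ = 0.5000: g = 0.05930, g' = -0.8395 → ψ = 0.5706
  ψ = 0.5706: g = 0.00129, g' = -0.8068 → ψ = 0.5722
Converged at ψ = 0.5722.
Compositions from xᵢ = zᵢ/(1+ψ(Kᵢ−1)), yᵢ = Kᵢxᵢ:
  ethanol: x = 0.1915, y = 0.6378
  o-xylene: x = 0.4852, y = 0.2232
  n-nonane: x = 0.3232, y = 0.1390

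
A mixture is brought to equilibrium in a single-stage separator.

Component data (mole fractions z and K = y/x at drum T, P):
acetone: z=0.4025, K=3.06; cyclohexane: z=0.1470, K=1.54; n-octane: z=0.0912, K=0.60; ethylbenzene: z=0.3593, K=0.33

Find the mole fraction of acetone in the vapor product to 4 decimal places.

y_acetone = 0.5631

Rachford–Rice: g(V/F) = Σ zᵢ(Kᵢ−1)/(1+V/F(Kᵢ−1)) = 0.
Check two-phase: ΣzᵢKᵢ = 1.6313 > 1 and Σzᵢ/Kᵢ = 1.4678 > 1, so g(0) = 0.6313 > 0 and g(1) = -0.4678 < 0.
Iterate (Newton) starting at V/F = 0.49:
  V/F = 0.4900: g = 0.07164, g' = -0.8299 → V/F = 0.5763
  V/F = 0.5763: g = 0.00006, g' = -0.8346 → V/F = 0.5764
Converged at V/F = 0.5764.
Compositions from xᵢ = zᵢ/(1+V/F(Kᵢ−1)), yᵢ = Kᵢxᵢ:
  acetone: x = 0.1840, y = 0.5631
  cyclohexane: x = 0.1121, y = 0.1726
  n-octane: x = 0.1185, y = 0.0711
  ethylbenzene: x = 0.5854, y = 0.1932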